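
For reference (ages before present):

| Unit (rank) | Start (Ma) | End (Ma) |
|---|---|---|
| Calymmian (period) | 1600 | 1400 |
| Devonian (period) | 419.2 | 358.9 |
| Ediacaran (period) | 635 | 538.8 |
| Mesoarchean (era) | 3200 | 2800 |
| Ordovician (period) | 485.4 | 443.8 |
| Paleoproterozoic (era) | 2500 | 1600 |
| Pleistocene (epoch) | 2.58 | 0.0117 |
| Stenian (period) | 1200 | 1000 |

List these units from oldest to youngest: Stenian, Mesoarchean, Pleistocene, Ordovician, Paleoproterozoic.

Mesoarchean, Paleoproterozoic, Stenian, Ordovician, Pleistocene

Sorting by start age (descending Ma, since larger Ma = older): Mesoarchean start 3200, Paleoproterozoic start 2500, Stenian start 1200, Ordovician start 485.4, Pleistocene start 2.58.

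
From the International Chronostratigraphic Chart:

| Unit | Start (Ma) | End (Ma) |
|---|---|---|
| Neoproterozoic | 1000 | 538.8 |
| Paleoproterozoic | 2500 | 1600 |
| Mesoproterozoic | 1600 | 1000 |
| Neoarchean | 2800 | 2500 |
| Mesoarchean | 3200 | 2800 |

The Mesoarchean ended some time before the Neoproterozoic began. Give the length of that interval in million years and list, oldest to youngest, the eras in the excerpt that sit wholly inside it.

1800 million years; Neoarchean, Paleoproterozoic, Mesoproterozoic

The Mesoarchean closes at 2800 Ma and the Neoproterozoic opens at 1000 Ma, so the interval is 2800 − 1000 = 1800 Myr.
An era fits inside if it starts at or after 2800 Ma and ends at or before 1000 Ma; oldest first that gives Neoarchean, Paleoproterozoic, Mesoproterozoic.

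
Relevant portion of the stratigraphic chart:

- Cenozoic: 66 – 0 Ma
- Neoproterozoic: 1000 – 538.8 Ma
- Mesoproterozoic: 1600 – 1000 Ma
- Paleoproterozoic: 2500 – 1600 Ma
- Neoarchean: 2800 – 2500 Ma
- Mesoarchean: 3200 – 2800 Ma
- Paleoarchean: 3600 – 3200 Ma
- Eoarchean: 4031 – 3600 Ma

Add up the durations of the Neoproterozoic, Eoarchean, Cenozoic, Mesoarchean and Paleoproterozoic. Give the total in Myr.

2258.2 million years

Each duration: Neoproterozoic = 461.2; Eoarchean = 431; Cenozoic = 66; Mesoarchean = 400; Paleoproterozoic = 900.
Sum: 461.2 + 431 + 66 + 400 + 900 = 2258.2 Myr.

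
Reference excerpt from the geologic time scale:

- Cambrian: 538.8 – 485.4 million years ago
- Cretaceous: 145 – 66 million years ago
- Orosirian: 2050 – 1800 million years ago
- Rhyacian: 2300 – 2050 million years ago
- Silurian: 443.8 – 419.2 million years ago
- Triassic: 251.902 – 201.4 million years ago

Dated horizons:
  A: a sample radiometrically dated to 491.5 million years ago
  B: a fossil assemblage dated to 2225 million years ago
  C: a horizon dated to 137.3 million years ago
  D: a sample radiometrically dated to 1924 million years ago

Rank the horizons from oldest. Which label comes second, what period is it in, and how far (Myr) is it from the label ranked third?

D, in the Orosirian; 1432.5 million years to A

Sorted oldest-first by Ma: B (2225), D (1924), A (491.5), C (137.3).
The second oldest is D at 1924 Ma, which lies in 2050–1800 Ma: the Orosirian.
The third oldest is A at 491.5 Ma; separation = |1924 − 491.5| = 1432.5 Myr.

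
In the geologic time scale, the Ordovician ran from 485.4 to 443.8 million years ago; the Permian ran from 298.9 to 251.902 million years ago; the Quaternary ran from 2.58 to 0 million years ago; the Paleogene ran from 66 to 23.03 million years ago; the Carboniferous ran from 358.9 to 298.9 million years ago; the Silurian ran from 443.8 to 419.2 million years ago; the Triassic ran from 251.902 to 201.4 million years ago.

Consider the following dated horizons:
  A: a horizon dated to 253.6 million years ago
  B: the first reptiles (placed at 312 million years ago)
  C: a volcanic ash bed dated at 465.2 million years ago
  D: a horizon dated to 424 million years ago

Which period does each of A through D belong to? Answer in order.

Match each age against the start–end ranges in the excerpt: A = 253.6 Ma → Permian (298.9–251.902); B = 312 Ma → Carboniferous (358.9–298.9); C = 465.2 Ma → Ordovician (485.4–443.8); D = 424 Ma → Silurian (443.8–419.2).

A — Permian; B — Carboniferous; C — Ordovician; D — Silurian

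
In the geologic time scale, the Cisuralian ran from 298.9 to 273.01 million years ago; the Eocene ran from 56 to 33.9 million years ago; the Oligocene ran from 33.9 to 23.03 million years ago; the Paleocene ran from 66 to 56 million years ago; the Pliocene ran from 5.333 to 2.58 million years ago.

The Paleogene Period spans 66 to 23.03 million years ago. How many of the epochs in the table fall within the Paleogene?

Epochs inside 66–23.03 Ma: Paleocene, Eocene, Oligocene — 3 in total.

3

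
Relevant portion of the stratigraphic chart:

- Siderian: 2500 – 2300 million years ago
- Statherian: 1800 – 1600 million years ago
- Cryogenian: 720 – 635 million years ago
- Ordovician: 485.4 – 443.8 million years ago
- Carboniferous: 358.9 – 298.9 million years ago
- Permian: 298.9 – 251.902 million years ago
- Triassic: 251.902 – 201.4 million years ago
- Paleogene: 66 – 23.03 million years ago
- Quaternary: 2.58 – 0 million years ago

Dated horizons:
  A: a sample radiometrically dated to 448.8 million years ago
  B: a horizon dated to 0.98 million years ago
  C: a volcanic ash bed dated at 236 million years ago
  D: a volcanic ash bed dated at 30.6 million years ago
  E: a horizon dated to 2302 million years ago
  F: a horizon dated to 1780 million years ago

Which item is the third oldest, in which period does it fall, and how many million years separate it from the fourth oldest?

Sorted oldest-first by Ma: E (2302), F (1780), A (448.8), C (236), D (30.6), B (0.98).
The third oldest is A at 448.8 Ma, which lies in 485.4–443.8 Ma: the Ordovician.
The fourth oldest is C at 236 Ma; separation = |448.8 − 236| = 212.8 Myr.

A, in the Ordovician; 212.8 million years to C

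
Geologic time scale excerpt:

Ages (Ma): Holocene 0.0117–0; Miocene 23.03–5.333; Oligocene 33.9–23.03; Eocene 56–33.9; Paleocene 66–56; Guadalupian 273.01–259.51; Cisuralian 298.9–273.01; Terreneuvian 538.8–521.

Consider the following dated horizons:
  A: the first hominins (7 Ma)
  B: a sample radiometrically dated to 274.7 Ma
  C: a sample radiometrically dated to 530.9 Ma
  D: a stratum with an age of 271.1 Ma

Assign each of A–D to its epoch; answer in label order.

A — Miocene; B — Cisuralian; C — Terreneuvian; D — Guadalupian

Match each age against the start–end ranges in the excerpt: A = 7 Ma → Miocene (23.03–5.333); B = 274.7 Ma → Cisuralian (298.9–273.01); C = 530.9 Ma → Terreneuvian (538.8–521); D = 271.1 Ma → Guadalupian (273.01–259.51).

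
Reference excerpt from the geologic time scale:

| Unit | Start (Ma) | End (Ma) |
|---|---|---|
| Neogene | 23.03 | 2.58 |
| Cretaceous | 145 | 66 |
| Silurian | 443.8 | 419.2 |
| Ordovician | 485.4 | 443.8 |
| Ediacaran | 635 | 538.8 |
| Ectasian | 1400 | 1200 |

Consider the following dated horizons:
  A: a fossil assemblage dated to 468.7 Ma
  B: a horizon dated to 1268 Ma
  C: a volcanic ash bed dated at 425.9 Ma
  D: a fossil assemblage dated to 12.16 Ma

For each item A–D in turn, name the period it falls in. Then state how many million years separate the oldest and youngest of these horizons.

Match each age against the start–end ranges in the excerpt: A = 468.7 Ma → Ordovician (485.4–443.8); B = 1268 Ma → Ectasian (1400–1200); C = 425.9 Ma → Silurian (443.8–419.2); D = 12.16 Ma → Neogene (23.03–2.58).
The largest age is 1268 Ma and the smallest is 12.16 Ma; their difference is 1255.84 Myr.

A — Ordovician; B — Ectasian; C — Silurian; D — Neogene; span 1255.84 million years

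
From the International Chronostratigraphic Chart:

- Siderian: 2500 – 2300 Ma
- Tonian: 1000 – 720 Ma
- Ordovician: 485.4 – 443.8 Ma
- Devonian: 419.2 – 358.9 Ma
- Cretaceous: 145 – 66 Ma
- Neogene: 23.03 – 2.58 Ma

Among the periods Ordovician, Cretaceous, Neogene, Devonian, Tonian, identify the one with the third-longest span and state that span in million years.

Start − end for each: Ordovician 485.4 − 443.8 = 41.6; Cretaceous 145 − 66 = 79; Neogene 23.03 − 2.58 = 20.45; Devonian 419.2 − 358.9 = 60.3; Tonian 1000 − 720 = 280.
Ranking these from longest: Tonian > Cretaceous > Devonian > Ordovician > Neogene.
Position 3 in that ranking is Devonian, which lasted 60.3 Myr.

Devonian, 60.3 million years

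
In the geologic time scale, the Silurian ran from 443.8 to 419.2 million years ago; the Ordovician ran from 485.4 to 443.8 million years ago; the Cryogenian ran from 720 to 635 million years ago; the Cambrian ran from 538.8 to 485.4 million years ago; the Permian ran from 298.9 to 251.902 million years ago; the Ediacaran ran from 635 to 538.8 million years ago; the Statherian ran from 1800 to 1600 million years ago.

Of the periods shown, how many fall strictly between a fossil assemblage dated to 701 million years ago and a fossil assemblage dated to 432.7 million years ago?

3

701 Ma sits inside the Cryogenian (720–635) and 432.7 Ma inside the Silurian (443.8–419.2); neither of those is wholly between the two dates.
The listed periods lying completely between them are Ediacaran, Cambrian, Ordovician — 3 in all.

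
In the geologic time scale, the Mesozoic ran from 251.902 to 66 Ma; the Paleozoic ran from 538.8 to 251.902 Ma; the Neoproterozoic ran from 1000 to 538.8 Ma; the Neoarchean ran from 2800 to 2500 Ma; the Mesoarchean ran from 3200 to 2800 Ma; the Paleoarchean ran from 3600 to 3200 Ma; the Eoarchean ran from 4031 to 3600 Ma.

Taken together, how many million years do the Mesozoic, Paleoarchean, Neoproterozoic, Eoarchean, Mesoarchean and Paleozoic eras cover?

Duration is start − end for each: (251.902 − 66) + (3600 − 3200) + (1000 − 538.8) + (4031 − 3600) + (3200 − 2800) + (538.8 − 251.902).
That is 185.902 + 400 + 461.2 + 431 + 400 + 286.898, which totals 2165 million years.

2165 million years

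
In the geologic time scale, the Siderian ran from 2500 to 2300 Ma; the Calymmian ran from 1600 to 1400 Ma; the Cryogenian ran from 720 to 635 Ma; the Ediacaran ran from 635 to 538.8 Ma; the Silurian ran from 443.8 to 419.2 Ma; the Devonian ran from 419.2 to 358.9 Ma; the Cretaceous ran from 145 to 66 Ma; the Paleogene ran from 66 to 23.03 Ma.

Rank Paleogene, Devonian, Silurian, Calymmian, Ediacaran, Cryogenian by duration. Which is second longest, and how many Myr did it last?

Ediacaran, 96.2 million years

Start − end for each: Paleogene 66 − 23.03 = 42.97; Devonian 419.2 − 358.9 = 60.3; Silurian 443.8 − 419.2 = 24.6; Calymmian 1600 − 1400 = 200; Ediacaran 635 − 538.8 = 96.2; Cryogenian 720 − 635 = 85.
Ranking these from longest: Calymmian > Ediacaran > Cryogenian > Devonian > Paleogene > Silurian.
Position 2 in that ranking is Ediacaran, which lasted 96.2 Myr.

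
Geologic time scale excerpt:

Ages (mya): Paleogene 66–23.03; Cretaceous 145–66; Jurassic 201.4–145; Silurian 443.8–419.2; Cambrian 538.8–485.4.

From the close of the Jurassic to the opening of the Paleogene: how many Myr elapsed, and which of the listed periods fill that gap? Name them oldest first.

79 million years; Cretaceous

End of Jurassic = 145 Ma; start of Paleogene = 66 Ma.
Gap = 145 − 66 = 79 Myr.
Periods wholly inside 145–66 Ma: Cretaceous (145–66).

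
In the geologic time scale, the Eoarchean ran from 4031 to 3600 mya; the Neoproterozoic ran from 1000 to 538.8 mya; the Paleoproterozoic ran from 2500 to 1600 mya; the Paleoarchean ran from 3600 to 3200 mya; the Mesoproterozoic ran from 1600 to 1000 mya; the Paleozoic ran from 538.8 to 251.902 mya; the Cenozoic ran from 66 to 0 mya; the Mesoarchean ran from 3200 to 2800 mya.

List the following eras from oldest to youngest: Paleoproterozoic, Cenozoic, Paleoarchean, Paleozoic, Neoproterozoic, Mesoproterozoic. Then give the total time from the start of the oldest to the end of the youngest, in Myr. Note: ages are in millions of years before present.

Paleoarchean → Paleoproterozoic → Mesoproterozoic → Neoproterozoic → Paleozoic → Cenozoic; total span 3600 Myr

From the excerpt: Paleoproterozoic 2500–1600; Cenozoic 66–0; Paleoarchean 3600–3200; Paleozoic 538.8–251.902; Neoproterozoic 1000–538.8; Mesoproterozoic 1600–1000 (Ma).
Larger Ma is earlier, so the oldest is Paleoarchean and the youngest is Cenozoic; oldest to youngest: Paleoarchean, Paleoproterozoic, Mesoproterozoic, Neoproterozoic, Paleozoic, Cenozoic.
Oldest start 3600 minus youngest end 0 gives 3600 Myr overall.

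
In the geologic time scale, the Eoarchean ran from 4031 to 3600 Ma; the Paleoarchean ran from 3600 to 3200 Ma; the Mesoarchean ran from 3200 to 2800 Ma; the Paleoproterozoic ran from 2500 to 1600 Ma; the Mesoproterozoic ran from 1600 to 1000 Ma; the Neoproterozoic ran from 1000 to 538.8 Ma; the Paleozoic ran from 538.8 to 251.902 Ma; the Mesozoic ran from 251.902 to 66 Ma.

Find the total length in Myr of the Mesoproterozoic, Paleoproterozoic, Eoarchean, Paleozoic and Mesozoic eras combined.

Duration is start − end for each: (1600 − 1000) + (2500 − 1600) + (4031 − 3600) + (538.8 − 251.902) + (251.902 − 66).
That is 600 + 900 + 431 + 286.898 + 185.902, which totals 2403.8 million years.

2403.8 million years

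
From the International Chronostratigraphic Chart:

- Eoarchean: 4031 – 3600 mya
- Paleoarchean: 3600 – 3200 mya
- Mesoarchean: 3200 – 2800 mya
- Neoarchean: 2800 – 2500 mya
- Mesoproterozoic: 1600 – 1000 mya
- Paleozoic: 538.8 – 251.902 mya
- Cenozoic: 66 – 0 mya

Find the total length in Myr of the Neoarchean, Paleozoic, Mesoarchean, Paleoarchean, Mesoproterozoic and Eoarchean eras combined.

2417.898 million years

Each duration: Neoarchean = 300; Paleozoic = 286.898; Mesoarchean = 400; Paleoarchean = 400; Mesoproterozoic = 600; Eoarchean = 431.
Sum: 300 + 286.898 + 400 + 400 + 600 + 431 = 2417.898 Myr.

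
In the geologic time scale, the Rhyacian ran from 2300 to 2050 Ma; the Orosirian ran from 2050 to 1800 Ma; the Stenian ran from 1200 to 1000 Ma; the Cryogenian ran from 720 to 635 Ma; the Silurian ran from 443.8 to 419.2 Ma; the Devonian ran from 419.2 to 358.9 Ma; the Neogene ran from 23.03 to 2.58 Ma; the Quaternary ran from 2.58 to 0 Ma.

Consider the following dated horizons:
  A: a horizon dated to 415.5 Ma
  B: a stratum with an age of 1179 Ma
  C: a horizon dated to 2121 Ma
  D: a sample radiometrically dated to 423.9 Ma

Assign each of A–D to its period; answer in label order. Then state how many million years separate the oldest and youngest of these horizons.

A — Devonian; B — Stenian; C — Rhyacian; D — Silurian; span 1705.5 million years

A: 415.5 Ma lies in 419.2–358.9 Ma, so Devonian.
B: 1179 Ma lies in 1200–1000 Ma, so Stenian.
C: 2121 Ma lies in 2300–2050 Ma, so Rhyacian.
D: 423.9 Ma lies in 443.8–419.2 Ma, so Silurian.
Oldest = 2121 Ma, youngest = 415.5 Ma → span 1705.5 Myr.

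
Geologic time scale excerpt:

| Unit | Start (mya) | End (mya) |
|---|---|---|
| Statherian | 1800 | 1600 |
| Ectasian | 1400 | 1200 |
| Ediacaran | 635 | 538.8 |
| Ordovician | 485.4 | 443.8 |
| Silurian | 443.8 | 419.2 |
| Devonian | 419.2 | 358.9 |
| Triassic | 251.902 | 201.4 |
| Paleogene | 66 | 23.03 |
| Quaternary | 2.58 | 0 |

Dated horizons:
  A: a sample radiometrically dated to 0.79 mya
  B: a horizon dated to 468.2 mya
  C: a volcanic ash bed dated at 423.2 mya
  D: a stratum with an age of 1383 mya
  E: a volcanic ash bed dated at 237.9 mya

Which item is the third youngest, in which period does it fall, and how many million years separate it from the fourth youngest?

Smaller Ma means younger, so youngest first: A 0.79 < E 237.9 < C 423.2 < B 468.2 < D 1383.
Counting 3 along gives C (423.2 Ma); the excerpt puts that inside the Silurian, 443.8–419.2 Ma.
Next in line is B (468.2 Ma), and 468.2 − 423.2 = 45 Myr.

C, in the Silurian; 45 million years to B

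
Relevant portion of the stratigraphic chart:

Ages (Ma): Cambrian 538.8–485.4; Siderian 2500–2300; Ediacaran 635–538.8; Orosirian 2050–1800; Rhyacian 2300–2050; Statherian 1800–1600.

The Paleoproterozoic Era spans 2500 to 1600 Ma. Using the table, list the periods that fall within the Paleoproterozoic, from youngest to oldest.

Statherian, Orosirian, Rhyacian, Siderian

Periods with both bounds inside 2500–1600 Ma: Statherian (1800–1600), Orosirian (2050–1800), Rhyacian (2300–2050), Siderian (2500–2300).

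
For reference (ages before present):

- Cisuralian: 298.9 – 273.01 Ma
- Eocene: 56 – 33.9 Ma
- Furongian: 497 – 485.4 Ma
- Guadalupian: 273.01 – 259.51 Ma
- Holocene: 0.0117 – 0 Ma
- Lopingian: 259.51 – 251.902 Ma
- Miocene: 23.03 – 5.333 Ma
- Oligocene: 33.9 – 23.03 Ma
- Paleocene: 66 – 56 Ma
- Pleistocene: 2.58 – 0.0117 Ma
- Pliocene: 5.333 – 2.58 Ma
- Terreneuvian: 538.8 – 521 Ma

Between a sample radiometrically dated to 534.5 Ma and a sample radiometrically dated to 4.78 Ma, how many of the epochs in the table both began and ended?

The older date is 534.5 Ma and the younger is 4.78 Ma.
Epochs with start < 534.5 and end > 4.78 Ma: Furongian (497–485.4), Cisuralian (298.9–273.01), Guadalupian (273.01–259.51), Lopingian (259.51–251.902), Paleocene (66–56), Eocene (56–33.9), Oligocene (33.9–23.03), Miocene (23.03–5.333).
That is 8 complete epochs.

8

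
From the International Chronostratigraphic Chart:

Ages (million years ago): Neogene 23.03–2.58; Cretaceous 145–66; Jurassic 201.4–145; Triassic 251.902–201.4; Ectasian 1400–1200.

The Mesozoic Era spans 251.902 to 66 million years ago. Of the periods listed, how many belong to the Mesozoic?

3

Periods inside 251.902–66 Ma: Triassic, Jurassic, Cretaceous — 3 in total.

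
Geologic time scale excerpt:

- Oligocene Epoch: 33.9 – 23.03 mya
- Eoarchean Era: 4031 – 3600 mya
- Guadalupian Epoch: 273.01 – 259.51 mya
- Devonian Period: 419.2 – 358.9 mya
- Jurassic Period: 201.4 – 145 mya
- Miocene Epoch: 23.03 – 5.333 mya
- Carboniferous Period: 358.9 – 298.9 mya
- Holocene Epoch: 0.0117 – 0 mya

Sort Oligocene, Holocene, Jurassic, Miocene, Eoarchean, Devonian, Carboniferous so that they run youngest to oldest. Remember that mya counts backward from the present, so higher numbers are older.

The oldest of these is Eoarchean (starts 4031 Ma) and the youngest is Holocene (ends 0 Ma).
In between, by decreasing start age: Devonian (419.2), Carboniferous (358.9), Jurassic (201.4), Oligocene (33.9), Miocene (23.03).
Listing youngest first means reversing that sequence.

Holocene, Miocene, Oligocene, Jurassic, Carboniferous, Devonian, Eoarchean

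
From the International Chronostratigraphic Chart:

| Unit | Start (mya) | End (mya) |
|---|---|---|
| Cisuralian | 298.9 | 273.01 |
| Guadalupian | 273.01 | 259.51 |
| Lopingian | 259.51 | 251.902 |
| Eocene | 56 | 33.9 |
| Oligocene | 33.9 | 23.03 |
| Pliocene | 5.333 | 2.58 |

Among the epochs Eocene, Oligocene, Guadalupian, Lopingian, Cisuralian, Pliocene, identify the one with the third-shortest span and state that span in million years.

Oligocene, 10.87 million years

Start − end for each: Eocene 56 − 33.9 = 22.1; Oligocene 33.9 − 23.03 = 10.87; Guadalupian 273.01 − 259.51 = 13.5; Lopingian 259.51 − 251.902 = 7.608; Cisuralian 298.9 − 273.01 = 25.89; Pliocene 5.333 − 2.58 = 2.753.
Ranking these from shortest: Pliocene < Lopingian < Oligocene < Guadalupian < Eocene < Cisuralian.
Position 3 in that ranking is Oligocene, which lasted 10.87 Myr.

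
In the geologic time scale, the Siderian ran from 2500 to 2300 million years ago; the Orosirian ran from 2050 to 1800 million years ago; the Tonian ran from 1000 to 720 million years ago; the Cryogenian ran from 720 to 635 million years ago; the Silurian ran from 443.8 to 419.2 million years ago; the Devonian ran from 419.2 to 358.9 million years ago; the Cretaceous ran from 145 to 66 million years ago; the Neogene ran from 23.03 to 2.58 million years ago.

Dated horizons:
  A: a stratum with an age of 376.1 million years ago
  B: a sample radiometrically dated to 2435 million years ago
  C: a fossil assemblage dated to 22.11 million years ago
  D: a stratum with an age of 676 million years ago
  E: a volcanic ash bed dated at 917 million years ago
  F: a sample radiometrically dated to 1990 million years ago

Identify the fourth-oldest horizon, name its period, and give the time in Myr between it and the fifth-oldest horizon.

D, in the Cryogenian; 299.9 million years to A

Sorted oldest-first by Ma: B (2435), F (1990), E (917), D (676), A (376.1), C (22.11).
The fourth oldest is D at 676 Ma, which lies in 720–635 Ma: the Cryogenian.
The fifth oldest is A at 376.1 Ma; separation = |676 − 376.1| = 299.9 Myr.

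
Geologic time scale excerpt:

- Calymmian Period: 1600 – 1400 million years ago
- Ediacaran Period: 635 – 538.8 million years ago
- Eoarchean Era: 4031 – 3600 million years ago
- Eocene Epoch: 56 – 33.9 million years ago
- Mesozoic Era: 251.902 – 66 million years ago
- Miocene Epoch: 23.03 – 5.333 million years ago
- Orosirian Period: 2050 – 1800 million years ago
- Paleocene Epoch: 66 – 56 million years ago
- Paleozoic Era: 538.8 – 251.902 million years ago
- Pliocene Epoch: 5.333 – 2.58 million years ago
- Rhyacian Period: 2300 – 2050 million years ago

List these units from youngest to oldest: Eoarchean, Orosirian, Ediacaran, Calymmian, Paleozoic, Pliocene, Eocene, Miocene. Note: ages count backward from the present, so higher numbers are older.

Pliocene, Miocene, Eocene, Paleozoic, Ediacaran, Calymmian, Orosirian, Eoarchean

The oldest of these is Eoarchean (starts 4031 Ma) and the youngest is Pliocene (ends 2.58 Ma).
In between, by decreasing start age: Orosirian (2050), Calymmian (1600), Ediacaran (635), Paleozoic (538.8), Eocene (56), Miocene (23.03).
Listing youngest first means reversing that sequence.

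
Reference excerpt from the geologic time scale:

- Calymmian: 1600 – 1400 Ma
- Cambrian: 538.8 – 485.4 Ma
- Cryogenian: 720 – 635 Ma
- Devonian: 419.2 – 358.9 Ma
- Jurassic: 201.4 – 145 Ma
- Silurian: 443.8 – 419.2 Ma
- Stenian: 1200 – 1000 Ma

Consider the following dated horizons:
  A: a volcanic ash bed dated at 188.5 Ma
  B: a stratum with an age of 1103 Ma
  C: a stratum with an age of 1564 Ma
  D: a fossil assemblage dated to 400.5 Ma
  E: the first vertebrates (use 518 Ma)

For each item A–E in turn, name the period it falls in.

A — Jurassic; B — Stenian; C — Calymmian; D — Devonian; E — Cambrian

Match each age against the start–end ranges in the excerpt: A = 188.5 Ma → Jurassic (201.4–145); B = 1103 Ma → Stenian (1200–1000); C = 1564 Ma → Calymmian (1600–1400); D = 400.5 Ma → Devonian (419.2–358.9); E = 518 Ma → Cambrian (538.8–485.4).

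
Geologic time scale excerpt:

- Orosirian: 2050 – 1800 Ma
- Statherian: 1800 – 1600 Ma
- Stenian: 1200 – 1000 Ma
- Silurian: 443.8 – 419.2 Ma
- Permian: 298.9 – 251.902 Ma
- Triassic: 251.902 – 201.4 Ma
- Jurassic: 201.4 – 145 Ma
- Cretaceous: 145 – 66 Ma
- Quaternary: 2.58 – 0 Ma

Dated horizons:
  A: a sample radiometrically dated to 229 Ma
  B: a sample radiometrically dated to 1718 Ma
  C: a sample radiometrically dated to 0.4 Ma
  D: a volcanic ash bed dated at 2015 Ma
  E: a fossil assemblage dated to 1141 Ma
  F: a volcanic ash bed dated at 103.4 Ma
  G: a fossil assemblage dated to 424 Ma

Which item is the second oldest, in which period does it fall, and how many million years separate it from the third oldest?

Larger Ma means older, so oldest first: D 2015 > B 1718 > E 1141 > G 424 > A 229 > F 103.4 > C 0.4.
Counting 2 along gives B (1718 Ma); the excerpt puts that inside the Statherian, 1800–1600 Ma.
Next in line is E (1141 Ma), and 1718 − 1141 = 577 Myr.

B, in the Statherian; 577 million years to E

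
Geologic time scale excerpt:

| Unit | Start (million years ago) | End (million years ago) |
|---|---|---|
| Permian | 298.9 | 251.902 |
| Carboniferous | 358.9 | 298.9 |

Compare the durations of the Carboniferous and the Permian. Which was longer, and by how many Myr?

Carboniferous: 358.9 − 298.9 = 60 Myr.
Permian: 298.9 − 251.902 = 46.998 Myr.
Difference: 60 − 46.998 = 13.002 Myr, so the Carboniferous was longer.

Carboniferous, by 13.002 million years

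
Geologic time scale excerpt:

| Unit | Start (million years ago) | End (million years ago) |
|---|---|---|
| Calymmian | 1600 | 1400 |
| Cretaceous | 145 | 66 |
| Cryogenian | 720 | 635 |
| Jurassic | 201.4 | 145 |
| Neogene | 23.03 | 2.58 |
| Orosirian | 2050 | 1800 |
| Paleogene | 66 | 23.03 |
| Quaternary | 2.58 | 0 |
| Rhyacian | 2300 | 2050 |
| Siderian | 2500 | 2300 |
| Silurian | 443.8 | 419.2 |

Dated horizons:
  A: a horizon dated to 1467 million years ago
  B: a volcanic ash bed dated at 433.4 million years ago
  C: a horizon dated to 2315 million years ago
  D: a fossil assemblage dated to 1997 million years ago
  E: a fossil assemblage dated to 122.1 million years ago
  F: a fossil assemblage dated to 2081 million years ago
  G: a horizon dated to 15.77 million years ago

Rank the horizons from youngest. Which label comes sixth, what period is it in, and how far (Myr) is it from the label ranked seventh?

Smaller Ma means younger, so youngest first: G 15.77 < E 122.1 < B 433.4 < A 1467 < D 1997 < F 2081 < C 2315.
Counting 6 along gives F (2081 Ma); the excerpt puts that inside the Rhyacian, 2300–2050 Ma.
Next in line is C (2315 Ma), and 2315 − 2081 = 234 Myr.

F, in the Rhyacian; 234 million years to C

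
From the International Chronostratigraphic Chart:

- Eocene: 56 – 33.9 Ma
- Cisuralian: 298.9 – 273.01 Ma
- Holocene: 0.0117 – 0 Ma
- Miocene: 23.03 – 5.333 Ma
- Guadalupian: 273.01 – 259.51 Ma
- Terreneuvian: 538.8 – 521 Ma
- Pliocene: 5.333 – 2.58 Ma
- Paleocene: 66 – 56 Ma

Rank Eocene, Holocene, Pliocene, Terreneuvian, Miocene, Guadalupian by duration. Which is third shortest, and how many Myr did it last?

Guadalupian, 13.5 million years

Durations: Eocene 22.1; Holocene 0.0117; Pliocene 2.753; Terreneuvian 17.8; Miocene 17.697; Guadalupian 13.5 Myr.
Sorted shortest-first: Holocene (0.0117), Pliocene (2.753), Guadalupian (13.5), Miocene (17.697), Terreneuvian (17.8), Eocene (22.1).
The third shortest is Guadalupian at 13.5 Myr.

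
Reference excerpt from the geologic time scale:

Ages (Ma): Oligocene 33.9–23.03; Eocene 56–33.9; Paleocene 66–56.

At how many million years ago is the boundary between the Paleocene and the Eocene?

56 Ma

The Paleocene ends and the Eocene begins at 56 Ma.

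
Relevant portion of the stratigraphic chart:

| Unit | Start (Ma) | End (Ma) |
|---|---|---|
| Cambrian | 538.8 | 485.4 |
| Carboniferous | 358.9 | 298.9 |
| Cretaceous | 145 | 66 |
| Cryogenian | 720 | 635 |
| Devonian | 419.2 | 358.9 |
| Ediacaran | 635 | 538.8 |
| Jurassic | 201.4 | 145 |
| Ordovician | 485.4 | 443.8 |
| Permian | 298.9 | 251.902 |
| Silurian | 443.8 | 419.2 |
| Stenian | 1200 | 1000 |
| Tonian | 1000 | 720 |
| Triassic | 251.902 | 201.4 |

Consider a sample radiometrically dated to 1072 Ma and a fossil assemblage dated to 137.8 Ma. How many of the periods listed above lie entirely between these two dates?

The older date is 1072 Ma and the younger is 137.8 Ma.
Periods with start < 1072 and end > 137.8 Ma: Tonian (1000–720), Cryogenian (720–635), Ediacaran (635–538.8), Cambrian (538.8–485.4), Ordovician (485.4–443.8), Silurian (443.8–419.2), Devonian (419.2–358.9), Carboniferous (358.9–298.9), Permian (298.9–251.902), Triassic (251.902–201.4), Jurassic (201.4–145).
That is 11 complete periods.

11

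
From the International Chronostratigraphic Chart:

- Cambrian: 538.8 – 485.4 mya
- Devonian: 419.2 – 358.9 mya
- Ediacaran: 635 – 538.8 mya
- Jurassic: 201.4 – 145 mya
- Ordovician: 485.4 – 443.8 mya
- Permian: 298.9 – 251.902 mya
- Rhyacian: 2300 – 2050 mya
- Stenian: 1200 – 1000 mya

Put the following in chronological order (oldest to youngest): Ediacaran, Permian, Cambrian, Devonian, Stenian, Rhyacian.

Read off each span (Ma): Ediacaran 635–538.8; Permian 298.9–251.902; Cambrian 538.8–485.4; Devonian 419.2–358.9; Stenian 1200–1000; Rhyacian 2300–2050.
Larger Ma is older, so oldest→youngest is Rhyacian, Stenian, Ediacaran, Cambrian, Devonian, Permian.

Rhyacian, Stenian, Ediacaran, Cambrian, Devonian, Permian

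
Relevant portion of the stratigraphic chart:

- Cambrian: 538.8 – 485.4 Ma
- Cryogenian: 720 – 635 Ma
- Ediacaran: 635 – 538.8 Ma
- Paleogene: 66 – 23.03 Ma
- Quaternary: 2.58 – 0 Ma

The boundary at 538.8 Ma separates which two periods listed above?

The Ediacaran ends at 538.8 Ma and the Cambrian begins at 538.8 Ma, so they share that boundary.

Ediacaran and Cambrian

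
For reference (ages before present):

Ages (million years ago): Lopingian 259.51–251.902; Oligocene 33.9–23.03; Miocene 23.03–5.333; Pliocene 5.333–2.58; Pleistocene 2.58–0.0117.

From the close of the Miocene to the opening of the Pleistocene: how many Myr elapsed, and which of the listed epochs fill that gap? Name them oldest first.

2.753 million years; Pliocene

The Miocene closes at 5.333 Ma and the Pleistocene opens at 2.58 Ma, so the interval is 5.333 − 2.58 = 2.753 Myr.
An epoch fits inside if it starts at or after 5.333 Ma and ends at or before 2.58 Ma; oldest first that gives Pliocene.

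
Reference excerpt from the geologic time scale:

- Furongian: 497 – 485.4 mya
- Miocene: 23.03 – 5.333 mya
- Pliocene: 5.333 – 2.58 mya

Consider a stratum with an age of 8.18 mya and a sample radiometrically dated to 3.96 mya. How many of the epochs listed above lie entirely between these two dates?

Checking each listed span, none has both start < 8.18 Ma and end > 3.96 Ma — every epoch straddles one of the two dates or lies outside them — so the count is 0.

0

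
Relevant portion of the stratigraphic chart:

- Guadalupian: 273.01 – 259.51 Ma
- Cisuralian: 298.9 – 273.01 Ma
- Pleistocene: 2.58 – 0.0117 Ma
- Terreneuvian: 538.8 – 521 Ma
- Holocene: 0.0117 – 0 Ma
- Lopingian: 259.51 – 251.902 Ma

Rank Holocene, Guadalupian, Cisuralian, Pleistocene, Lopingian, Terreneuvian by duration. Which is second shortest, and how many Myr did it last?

Durations: Holocene 0.0117; Guadalupian 13.5; Cisuralian 25.89; Pleistocene 2.5683; Lopingian 7.608; Terreneuvian 17.8 Myr.
Sorted shortest-first: Holocene (0.0117), Pleistocene (2.5683), Lopingian (7.608), Guadalupian (13.5), Terreneuvian (17.8), Cisuralian (25.89).
The second shortest is Pleistocene at 2.5683 Myr.

Pleistocene, 2.5683 million years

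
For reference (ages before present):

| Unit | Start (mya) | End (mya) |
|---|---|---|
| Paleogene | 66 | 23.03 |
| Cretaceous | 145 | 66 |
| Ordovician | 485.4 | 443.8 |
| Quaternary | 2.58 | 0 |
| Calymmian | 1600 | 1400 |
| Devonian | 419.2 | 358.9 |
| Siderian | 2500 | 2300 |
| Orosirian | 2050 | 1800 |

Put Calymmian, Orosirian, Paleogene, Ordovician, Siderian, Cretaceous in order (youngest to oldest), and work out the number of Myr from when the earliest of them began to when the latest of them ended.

From the excerpt: Calymmian 1600–1400; Orosirian 2050–1800; Paleogene 66–23.03; Ordovician 485.4–443.8; Siderian 2500–2300; Cretaceous 145–66 (Ma).
Larger Ma is earlier, so the oldest is Siderian and the youngest is Paleogene; youngest to oldest: Paleogene, Cretaceous, Ordovician, Calymmian, Orosirian, Siderian.
Oldest start 2500 minus youngest end 23.03 gives 2476.97 Myr overall.

Paleogene, Cretaceous, Ordovician, Calymmian, Orosirian, Siderian; total span 2476.97 Myr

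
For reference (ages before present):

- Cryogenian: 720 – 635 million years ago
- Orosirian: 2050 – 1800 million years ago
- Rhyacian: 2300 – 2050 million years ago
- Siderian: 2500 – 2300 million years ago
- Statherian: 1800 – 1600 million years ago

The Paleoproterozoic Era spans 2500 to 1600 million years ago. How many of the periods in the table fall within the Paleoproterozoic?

4

Periods inside 2500–1600 Ma: Siderian, Rhyacian, Orosirian, Statherian — 4 in total.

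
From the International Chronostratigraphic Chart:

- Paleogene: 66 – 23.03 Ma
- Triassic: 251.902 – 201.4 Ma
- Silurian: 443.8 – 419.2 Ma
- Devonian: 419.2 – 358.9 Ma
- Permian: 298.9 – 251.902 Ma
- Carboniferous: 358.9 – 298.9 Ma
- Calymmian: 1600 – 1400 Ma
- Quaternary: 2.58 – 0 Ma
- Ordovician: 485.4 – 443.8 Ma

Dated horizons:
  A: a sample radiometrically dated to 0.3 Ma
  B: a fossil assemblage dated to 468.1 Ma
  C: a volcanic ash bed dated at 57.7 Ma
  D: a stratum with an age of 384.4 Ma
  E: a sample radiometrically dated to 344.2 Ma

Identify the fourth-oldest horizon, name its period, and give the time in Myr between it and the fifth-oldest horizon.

C, in the Paleogene; 57.4 million years to A

Larger Ma means older, so oldest first: B 468.1 > D 384.4 > E 344.2 > C 57.7 > A 0.3.
Counting 4 along gives C (57.7 Ma); the excerpt puts that inside the Paleogene, 66–23.03 Ma.
Next in line is A (0.3 Ma), and 57.7 − 0.3 = 57.4 Myr.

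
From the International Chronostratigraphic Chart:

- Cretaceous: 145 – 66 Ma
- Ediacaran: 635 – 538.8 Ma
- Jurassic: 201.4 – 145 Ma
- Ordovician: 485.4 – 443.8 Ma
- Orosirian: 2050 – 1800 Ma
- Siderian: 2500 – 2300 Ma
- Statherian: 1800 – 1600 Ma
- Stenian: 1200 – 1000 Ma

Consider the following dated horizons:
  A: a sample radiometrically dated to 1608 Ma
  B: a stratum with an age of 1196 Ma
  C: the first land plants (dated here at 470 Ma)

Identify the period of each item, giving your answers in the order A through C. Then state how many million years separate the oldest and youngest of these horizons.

A — Statherian; B — Stenian; C — Ordovician; span 1138 million years

Match each age against the start–end ranges in the excerpt: A = 1608 Ma → Statherian (1800–1600); B = 1196 Ma → Stenian (1200–1000); C = 470 Ma → Ordovician (485.4–443.8).
The largest age is 1608 Ma and the smallest is 470 Ma; their difference is 1138 Myr.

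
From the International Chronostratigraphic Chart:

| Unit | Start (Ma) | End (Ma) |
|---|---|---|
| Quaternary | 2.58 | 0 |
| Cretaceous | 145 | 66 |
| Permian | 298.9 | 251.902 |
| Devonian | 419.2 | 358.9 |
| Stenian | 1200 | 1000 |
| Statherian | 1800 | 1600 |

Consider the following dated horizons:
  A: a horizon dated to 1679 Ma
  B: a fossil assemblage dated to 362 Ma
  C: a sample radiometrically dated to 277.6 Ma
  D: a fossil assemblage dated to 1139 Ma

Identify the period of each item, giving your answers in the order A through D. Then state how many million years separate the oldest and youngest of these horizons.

A — Statherian; B — Devonian; C — Permian; D — Stenian; span 1401.4 million years

A: 1679 Ma lies in 1800–1600 Ma, so Statherian.
B: 362 Ma lies in 419.2–358.9 Ma, so Devonian.
C: 277.6 Ma lies in 298.9–251.902 Ma, so Permian.
D: 1139 Ma lies in 1200–1000 Ma, so Stenian.
Oldest = 1679 Ma, youngest = 277.6 Ma → span 1401.4 Myr.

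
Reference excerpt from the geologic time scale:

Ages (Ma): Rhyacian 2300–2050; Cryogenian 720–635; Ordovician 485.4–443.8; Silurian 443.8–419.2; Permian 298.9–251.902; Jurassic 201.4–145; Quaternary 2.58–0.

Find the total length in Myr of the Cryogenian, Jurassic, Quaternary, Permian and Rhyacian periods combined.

Duration is start − end for each: (720 − 635) + (201.4 − 145) + (2.58 − 0) + (298.9 − 251.902) + (2300 − 2050).
That is 85 + 56.4 + 2.58 + 46.998 + 250, which totals 440.978 million years.

440.978 million years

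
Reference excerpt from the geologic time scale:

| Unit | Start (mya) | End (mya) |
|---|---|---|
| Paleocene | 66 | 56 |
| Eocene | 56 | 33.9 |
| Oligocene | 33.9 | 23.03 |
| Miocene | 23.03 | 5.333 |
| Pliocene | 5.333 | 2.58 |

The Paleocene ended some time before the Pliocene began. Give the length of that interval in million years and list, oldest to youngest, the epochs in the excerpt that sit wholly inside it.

50.667 million years; Eocene, Oligocene, Miocene

End of Paleocene = 56 Ma; start of Pliocene = 5.333 Ma.
Gap = 56 − 5.333 = 50.667 Myr.
Epochs wholly inside 56–5.333 Ma: Eocene (56–33.9), Oligocene (33.9–23.03), Miocene (23.03–5.333).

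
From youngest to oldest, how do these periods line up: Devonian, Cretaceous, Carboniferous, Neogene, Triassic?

Neogene, then Cretaceous, then Triassic, then Carboniferous, then Devonian

Group by era (each group listed oldest first) — Paleozoic: Devonian, Carboniferous; Mesozoic: Triassic, Cretaceous; Cenozoic: Neogene. The eras run Paleozoic → Mesozoic → Cenozoic. Concatenating the groups in that era order and then reversing gives youngest to oldest.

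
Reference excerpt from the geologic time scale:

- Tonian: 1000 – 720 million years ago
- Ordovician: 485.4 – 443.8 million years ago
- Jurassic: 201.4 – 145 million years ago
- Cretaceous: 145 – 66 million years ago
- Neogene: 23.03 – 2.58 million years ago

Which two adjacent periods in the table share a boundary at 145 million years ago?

The Jurassic ends at 145 million years ago and the Cretaceous begins at 145 million years ago, so they share that boundary.

Jurassic and Cretaceous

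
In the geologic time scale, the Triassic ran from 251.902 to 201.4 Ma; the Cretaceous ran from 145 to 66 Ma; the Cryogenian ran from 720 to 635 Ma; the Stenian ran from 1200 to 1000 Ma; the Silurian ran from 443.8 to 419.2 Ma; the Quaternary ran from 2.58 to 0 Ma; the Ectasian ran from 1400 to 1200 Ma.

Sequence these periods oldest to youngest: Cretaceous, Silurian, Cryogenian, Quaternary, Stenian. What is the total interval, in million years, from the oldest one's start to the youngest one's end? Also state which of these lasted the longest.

From the excerpt: Cretaceous 145–66; Silurian 443.8–419.2; Cryogenian 720–635; Quaternary 2.58–0; Stenian 1200–1000 (Ma).
Larger Ma is earlier, so the oldest is Stenian and the youngest is Quaternary; oldest to youngest: Stenian, Cryogenian, Silurian, Cretaceous, Quaternary.
Oldest start 1200 minus youngest end 0 gives 1200 Myr overall.
Individual lengths (start − end): Cryogenian 85; Cretaceous 79; Silurian 24.6; Stenian 200; Quaternary 2.58. The largest is Stenian at 200 Myr.

Stenian → Cryogenian → Silurian → Cretaceous → Quaternary; total span 1200 Myr; longest is Stenian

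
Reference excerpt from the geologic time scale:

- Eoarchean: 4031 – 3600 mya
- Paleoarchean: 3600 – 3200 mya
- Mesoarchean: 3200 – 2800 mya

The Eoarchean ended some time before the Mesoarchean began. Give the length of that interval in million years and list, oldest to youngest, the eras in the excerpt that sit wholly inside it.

End of Eoarchean = 3600 Ma; start of Mesoarchean = 3200 Ma.
Gap = 3600 − 3200 = 400 Myr.
Eras wholly inside 3600–3200 Ma: Paleoarchean (3600–3200).

400 million years; Paleoarchean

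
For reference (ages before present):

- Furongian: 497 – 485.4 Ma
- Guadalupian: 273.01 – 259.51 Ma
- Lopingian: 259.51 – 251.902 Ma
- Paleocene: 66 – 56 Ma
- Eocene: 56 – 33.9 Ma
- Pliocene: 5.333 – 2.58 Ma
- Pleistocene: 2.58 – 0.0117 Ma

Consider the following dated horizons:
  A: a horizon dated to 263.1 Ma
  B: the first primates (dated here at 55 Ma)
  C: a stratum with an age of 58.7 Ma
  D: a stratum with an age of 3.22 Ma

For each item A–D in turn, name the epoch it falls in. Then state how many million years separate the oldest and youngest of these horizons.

A: 263.1 Ma lies in 273.01–259.51 Ma, so Guadalupian.
B: 55 Ma lies in 56–33.9 Ma, so Eocene.
C: 58.7 Ma lies in 66–56 Ma, so Paleocene.
D: 3.22 Ma lies in 5.333–2.58 Ma, so Pliocene.
Oldest = 263.1 Ma, youngest = 3.22 Ma → span 259.88 Myr.

A — Guadalupian; B — Eocene; C — Paleocene; D — Pliocene; span 259.88 million years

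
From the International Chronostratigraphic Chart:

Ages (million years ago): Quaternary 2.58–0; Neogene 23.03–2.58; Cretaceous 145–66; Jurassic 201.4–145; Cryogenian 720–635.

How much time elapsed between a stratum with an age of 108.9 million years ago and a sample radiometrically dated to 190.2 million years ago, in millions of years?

81.3 million years

190.2 − 108.9 = 81.3 million years.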